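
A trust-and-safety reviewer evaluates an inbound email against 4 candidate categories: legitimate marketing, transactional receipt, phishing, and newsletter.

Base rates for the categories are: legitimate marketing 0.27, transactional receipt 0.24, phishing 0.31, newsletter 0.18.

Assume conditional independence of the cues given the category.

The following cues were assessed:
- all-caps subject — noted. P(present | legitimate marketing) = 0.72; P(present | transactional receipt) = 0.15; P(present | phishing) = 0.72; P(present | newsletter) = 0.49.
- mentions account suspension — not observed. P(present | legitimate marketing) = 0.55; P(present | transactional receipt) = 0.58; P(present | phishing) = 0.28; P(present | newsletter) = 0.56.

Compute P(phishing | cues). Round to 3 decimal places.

0.532

By Bayes' rule with conditional independence, the unnormalized weight for each hypothesis is prior × ∏ likelihoods (using 1 − P(present | H) for each absent cue):
  legitimate marketing: 0.27 × 0.72 × (1 − 0.55) = 0.08748
  transactional receipt: 0.24 × 0.15 × (1 − 0.58) = 0.01512
  phishing: 0.31 × 0.72 × (1 − 0.28) = 0.1607
  newsletter: 0.18 × 0.49 × (1 − 0.56) = 0.038808
Marginal likelihood of the evidence = 0.30211.
P(phishing | evidence) = 0.1607 / 0.30211 ≈ 0.532.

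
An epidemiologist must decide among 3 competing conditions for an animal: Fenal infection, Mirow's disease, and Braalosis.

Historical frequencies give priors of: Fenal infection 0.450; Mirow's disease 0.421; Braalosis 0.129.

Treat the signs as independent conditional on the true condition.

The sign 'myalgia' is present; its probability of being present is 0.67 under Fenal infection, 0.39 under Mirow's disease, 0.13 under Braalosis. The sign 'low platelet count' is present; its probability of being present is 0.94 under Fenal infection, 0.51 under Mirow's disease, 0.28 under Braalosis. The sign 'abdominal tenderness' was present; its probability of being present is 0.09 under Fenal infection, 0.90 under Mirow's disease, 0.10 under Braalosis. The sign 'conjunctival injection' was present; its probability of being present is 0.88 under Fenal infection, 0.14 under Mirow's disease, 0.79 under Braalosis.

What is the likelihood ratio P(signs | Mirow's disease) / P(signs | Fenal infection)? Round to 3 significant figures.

The Bayes factor is the ratio of the joint likelihoods of the sign pattern under the two hypotheses.
  Mirow's disease: 0.39 × 0.51 × 0.90 × 0.14 = 0.025061
  Fenal infection: 0.67 × 0.94 × 0.09 × 0.88 = 0.04988
Bayes factor = 0.025061 / 0.04988 ≈ 0.502

0.502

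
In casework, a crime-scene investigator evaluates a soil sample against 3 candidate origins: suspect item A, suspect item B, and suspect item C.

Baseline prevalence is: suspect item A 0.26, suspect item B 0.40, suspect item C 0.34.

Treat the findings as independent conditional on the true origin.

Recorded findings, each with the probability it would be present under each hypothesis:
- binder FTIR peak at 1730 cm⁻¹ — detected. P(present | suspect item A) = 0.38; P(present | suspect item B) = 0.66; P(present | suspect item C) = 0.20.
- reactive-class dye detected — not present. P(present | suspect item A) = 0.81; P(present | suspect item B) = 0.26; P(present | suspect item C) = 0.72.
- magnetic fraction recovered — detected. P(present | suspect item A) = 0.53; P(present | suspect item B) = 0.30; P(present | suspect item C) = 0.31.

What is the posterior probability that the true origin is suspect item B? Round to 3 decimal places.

0.787

Multiply each prior by the joint likelihood of the evidence pattern (using 1 − P(present | H) for each absent finding):
  suspect item A: 0.26 × 0.38 × (1 − 0.81) × 0.53 = 0.0099492
  suspect item B: 0.40 × 0.66 × (1 − 0.26) × 0.30 = 0.058608
  suspect item C: 0.34 × 0.20 × (1 − 0.72) × 0.31 = 0.0059024
Normalizing constant Z = 0.0099492 + 0.058608 + 0.0059024 = 0.07446.
P(suspect item B | evidence) = 0.058608 / 0.07446 ≈ 0.787.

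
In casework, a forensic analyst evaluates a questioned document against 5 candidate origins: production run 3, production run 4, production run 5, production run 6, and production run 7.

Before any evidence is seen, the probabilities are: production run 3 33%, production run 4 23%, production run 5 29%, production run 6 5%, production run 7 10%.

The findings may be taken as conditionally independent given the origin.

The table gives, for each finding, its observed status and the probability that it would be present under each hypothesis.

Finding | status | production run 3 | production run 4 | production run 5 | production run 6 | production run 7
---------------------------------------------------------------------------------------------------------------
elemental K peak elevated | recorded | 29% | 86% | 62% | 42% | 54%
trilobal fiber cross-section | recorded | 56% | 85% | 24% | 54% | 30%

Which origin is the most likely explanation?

By Bayes' rule with conditional independence, the unnormalized weight for each hypothesis is prior × ∏ likelihoods:
  production run 3: 0.33 × 0.29 × 0.56 = 0.053592
  production run 4: 0.23 × 0.86 × 0.85 = 0.16813
  production run 5: 0.29 × 0.62 × 0.24 = 0.043152
  production run 6: 0.05 × 0.42 × 0.54 = 0.01134
  production run 7: 0.10 × 0.54 × 0.30 = 0.0162
Normalizing constant Z = 0.053592 + 0.16813 + 0.043152 + 0.01134 + 0.0162 = 0.29241.
P(production run 3 | evidence) ≈ 0.053592 / 0.29241 ≈ 0.183
P(production run 4 | evidence) ≈ 0.16813 / 0.29241 ≈ 0.575
P(production run 5 | evidence) ≈ 0.043152 / 0.29241 ≈ 0.148
P(production run 6 | evidence) ≈ 0.01134 / 0.29241 ≈ 0.039
P(production run 7 | evidence) ≈ 0.0162 / 0.29241 ≈ 0.055
The largest is 0.575, so production run 4 is most probable.

production run 4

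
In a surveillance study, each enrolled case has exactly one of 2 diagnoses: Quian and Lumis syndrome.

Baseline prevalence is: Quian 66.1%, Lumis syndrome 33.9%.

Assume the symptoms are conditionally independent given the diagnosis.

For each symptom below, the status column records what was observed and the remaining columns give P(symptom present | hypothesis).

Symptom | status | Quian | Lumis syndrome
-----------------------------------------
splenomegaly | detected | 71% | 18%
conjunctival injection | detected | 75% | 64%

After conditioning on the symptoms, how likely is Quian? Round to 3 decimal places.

Multiply each prior by the joint likelihood of the symptom pattern:
  Quian: 0.661 × 0.71 × 0.75 = 0.35198
  Lumis syndrome: 0.339 × 0.18 × 0.64 = 0.039053
Normalizing constant Z = 0.35198 + 0.039053 = 0.39104.
P(Quian | evidence) = 0.35198 / 0.39104 ≈ 0.900.

0.900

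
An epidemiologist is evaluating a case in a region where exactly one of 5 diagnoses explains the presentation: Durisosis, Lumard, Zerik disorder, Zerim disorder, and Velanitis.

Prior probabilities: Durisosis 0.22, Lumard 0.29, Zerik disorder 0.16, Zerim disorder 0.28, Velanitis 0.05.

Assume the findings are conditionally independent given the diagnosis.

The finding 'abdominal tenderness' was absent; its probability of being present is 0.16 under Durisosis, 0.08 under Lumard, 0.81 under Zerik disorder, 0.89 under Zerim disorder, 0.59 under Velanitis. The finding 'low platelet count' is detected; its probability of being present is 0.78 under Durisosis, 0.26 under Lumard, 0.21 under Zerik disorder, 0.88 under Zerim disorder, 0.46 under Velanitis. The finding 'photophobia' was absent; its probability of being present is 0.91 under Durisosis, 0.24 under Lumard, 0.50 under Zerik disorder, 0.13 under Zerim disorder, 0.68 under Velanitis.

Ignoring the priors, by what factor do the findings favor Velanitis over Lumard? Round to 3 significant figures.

0.332

Take the product of per-finding likelihoods under each hypothesis (using 1 − P(present | H) for each absent finding), then divide.
  Velanitis: (1 − 0.59) × 0.46 × (1 − 0.68) = 0.060352
  Lumard: (1 − 0.08) × 0.26 × (1 − 0.24) = 0.18179
Bayes factor = 0.060352 / 0.18179 ≈ 0.332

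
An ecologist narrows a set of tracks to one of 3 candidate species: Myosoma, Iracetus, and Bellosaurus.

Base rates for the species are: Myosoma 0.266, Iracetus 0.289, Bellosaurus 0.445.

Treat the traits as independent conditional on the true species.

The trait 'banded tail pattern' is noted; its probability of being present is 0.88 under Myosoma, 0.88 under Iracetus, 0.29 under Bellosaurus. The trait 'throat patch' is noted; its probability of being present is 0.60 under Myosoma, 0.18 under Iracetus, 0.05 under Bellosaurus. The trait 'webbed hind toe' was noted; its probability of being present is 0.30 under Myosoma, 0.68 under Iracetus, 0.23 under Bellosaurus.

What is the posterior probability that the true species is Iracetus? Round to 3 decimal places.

0.416

Multiply each prior by the joint likelihood of the trait pattern:
  Myosoma: 0.266 × 0.88 × 0.60 × 0.30 = 0.042134
  Iracetus: 0.289 × 0.88 × 0.18 × 0.68 = 0.031129
  Bellosaurus: 0.445 × 0.29 × 0.05 × 0.23 = 0.0014841
Marginal likelihood of the evidence = 0.074747.
P(Iracetus | evidence) = 0.031129 / 0.074747 ≈ 0.416.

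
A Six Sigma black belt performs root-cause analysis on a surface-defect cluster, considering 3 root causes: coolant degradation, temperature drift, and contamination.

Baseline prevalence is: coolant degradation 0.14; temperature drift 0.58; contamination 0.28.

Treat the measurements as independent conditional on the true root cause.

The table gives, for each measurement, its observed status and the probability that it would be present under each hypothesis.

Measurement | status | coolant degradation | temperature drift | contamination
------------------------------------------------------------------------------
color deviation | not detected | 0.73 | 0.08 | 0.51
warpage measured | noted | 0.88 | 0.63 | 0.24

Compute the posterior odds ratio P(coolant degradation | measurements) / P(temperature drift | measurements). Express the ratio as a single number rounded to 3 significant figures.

Unnormalized posterior weight (prior times the measurement likelihoods) for each of the two hypotheses (using 1 − P(present | H) for each absent measurement):
  coolant degradation: 0.14 × (1 − 0.73) × 0.88 = 0.033264
  temperature drift: 0.58 × (1 − 0.08) × 0.63 = 0.33617
Posterior odds = 0.033264 / 0.33617 ≈ 0.0990.

0.0990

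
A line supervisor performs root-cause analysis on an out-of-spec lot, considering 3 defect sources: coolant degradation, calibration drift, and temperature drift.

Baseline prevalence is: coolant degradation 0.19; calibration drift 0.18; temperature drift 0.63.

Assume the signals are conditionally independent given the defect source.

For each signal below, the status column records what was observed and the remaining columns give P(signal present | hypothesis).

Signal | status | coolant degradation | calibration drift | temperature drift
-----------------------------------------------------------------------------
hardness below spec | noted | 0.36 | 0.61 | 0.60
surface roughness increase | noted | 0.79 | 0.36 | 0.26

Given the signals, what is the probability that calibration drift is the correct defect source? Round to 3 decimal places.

By Bayes' rule with conditional independence, the unnormalized weight for each hypothesis is prior × ∏ likelihoods:
  coolant degradation: 0.19 × 0.36 × 0.79 = 0.054036
  calibration drift: 0.18 × 0.61 × 0.36 = 0.039528
  temperature drift: 0.63 × 0.60 × 0.26 = 0.09828
The unnormalized weights sum to 0.19184.
P(calibration drift | evidence) = 0.039528 / 0.19184 ≈ 0.206.

0.206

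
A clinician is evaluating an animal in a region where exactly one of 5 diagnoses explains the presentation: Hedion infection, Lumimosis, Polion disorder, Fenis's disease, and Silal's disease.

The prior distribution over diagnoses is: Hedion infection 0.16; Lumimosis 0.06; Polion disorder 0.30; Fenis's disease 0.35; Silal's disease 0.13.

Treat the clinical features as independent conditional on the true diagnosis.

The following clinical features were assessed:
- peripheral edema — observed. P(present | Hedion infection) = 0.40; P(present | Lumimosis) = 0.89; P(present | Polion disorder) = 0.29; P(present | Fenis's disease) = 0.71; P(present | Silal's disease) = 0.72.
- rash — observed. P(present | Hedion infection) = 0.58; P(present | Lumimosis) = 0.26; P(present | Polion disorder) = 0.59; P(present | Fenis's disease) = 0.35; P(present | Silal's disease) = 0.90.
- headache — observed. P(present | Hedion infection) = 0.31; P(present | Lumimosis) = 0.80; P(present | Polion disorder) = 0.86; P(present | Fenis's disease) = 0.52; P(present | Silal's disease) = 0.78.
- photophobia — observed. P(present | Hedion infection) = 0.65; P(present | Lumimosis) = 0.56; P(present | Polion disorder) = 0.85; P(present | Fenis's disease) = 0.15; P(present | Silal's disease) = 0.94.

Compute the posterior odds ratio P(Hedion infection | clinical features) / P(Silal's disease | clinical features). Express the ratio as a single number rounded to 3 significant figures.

Unnormalized posterior weight (prior times the clinical feature likelihoods) for each of the two hypotheses:
  Hedion infection: 0.16 × 0.40 × 0.58 × 0.31 × 0.65 = 0.0074797
  Silal's disease: 0.13 × 0.72 × 0.90 × 0.78 × 0.94 = 0.061765
Posterior odds = 0.0074797 / 0.061765 ≈ 0.121.

0.121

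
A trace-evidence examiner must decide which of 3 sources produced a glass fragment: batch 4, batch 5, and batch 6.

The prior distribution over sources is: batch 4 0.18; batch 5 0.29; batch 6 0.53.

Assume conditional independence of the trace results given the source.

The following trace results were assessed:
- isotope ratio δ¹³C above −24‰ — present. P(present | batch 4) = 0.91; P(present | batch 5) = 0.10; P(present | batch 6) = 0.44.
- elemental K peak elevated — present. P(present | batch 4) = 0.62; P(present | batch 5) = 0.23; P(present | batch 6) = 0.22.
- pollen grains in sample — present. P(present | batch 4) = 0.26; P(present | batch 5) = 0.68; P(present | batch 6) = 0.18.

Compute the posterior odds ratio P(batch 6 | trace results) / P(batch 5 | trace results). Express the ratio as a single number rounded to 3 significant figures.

2.04

Posterior odds equal prior odds times the likelihood ratio; only the two competing hypotheses matter.
  batch 6: 0.53 × 0.44 × 0.22 × 0.18 = 0.0092347
  batch 5: 0.29 × 0.10 × 0.23 × 0.68 = 0.0045356
Posterior odds = 0.0092347 / 0.0045356 ≈ 2.04.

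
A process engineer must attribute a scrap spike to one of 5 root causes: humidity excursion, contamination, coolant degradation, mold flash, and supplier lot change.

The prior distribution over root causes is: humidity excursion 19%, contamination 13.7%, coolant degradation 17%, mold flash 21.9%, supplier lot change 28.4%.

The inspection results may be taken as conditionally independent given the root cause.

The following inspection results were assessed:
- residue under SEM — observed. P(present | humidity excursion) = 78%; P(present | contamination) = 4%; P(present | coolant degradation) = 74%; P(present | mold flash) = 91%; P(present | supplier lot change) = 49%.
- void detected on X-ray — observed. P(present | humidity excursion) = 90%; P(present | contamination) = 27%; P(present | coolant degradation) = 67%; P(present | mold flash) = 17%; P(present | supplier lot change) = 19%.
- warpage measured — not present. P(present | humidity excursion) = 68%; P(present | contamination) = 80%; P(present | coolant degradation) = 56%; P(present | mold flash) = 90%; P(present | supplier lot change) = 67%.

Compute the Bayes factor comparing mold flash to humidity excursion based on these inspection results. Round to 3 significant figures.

0.0689

The Bayes factor is the ratio of the joint likelihoods of the inspection result pattern under the two hypotheses (using 1 − P(present | H) for each absent inspection result).
  mold flash: 0.91 × 0.17 × (1 − 0.90) = 0.01547
  humidity excursion: 0.78 × 0.90 × (1 − 0.68) = 0.22464
Bayes factor = 0.01547 / 0.22464 ≈ 0.0689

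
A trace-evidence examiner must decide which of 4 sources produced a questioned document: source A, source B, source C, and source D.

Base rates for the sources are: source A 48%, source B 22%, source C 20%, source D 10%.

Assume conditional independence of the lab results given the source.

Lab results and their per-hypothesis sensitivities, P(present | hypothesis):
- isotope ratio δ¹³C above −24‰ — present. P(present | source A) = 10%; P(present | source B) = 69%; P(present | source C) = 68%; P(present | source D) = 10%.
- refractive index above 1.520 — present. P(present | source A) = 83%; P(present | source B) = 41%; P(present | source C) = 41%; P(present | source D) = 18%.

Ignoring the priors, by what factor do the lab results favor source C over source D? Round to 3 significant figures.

Take the product of per-lab result likelihoods under each hypothesis, then divide.
  source C: 0.68 × 0.41 = 0.2788
  source D: 0.10 × 0.18 = 0.018
Bayes factor = 0.2788 / 0.018 ≈ 15.5

15.5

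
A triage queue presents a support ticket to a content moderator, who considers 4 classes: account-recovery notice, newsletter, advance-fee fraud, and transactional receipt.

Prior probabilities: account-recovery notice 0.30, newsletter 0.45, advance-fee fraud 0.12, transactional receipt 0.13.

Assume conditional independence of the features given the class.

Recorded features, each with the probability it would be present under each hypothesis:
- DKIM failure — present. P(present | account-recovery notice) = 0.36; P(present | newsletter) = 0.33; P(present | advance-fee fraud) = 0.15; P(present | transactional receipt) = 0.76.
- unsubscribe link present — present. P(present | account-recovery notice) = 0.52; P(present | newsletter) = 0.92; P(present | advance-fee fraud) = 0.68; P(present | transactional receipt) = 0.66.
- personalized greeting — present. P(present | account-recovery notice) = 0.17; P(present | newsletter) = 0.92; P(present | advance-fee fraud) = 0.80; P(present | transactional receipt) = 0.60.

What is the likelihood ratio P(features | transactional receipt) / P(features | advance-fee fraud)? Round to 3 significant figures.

Joint likelihood of the feature pattern under each hypothesis:
  transactional receipt: 0.76 × 0.66 × 0.60 = 0.30096
  advance-fee fraud: 0.15 × 0.68 × 0.80 = 0.0816
Bayes factor = 0.30096 / 0.0816 ≈ 3.69

3.69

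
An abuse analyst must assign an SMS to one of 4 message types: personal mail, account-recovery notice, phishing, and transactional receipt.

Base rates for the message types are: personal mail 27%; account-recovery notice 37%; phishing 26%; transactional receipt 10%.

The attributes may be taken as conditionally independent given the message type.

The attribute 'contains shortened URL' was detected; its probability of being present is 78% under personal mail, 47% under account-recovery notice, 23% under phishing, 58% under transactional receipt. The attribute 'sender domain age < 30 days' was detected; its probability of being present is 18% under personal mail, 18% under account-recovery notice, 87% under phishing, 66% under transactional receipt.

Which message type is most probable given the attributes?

phishing

By Bayes' rule with conditional independence, the unnormalized weight for each hypothesis is prior × ∏ likelihoods:
  personal mail: 0.27 × 0.78 × 0.18 = 0.037908
  account-recovery notice: 0.37 × 0.47 × 0.18 = 0.031302
  phishing: 0.26 × 0.23 × 0.87 = 0.052026
  transactional receipt: 0.10 × 0.58 × 0.66 = 0.03828
Normalizing constant Z = 0.037908 + 0.031302 + 0.052026 + 0.03828 = 0.15952.
P(personal mail | evidence) ≈ 0.037908 / 0.15952 ≈ 0.238
P(account-recovery notice | evidence) ≈ 0.031302 / 0.15952 ≈ 0.196
P(phishing | evidence) ≈ 0.052026 / 0.15952 ≈ 0.326
P(transactional receipt | evidence) ≈ 0.03828 / 0.15952 ≈ 0.240
The largest is 0.326, so phishing is most probable.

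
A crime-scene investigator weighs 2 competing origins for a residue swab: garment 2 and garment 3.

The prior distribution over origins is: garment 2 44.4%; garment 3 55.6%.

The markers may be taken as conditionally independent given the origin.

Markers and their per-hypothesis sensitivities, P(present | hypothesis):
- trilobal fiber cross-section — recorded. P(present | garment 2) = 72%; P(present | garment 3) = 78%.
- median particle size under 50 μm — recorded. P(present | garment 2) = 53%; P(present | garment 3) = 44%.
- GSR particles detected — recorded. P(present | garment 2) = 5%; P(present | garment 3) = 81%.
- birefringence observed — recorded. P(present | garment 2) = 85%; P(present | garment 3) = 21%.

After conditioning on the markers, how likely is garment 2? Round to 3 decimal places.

0.182

For each hypothesis, the unnormalized posterior weight is prior × product of the marker likelihoods:
  garment 2: 0.444 × 0.72 × 0.53 × 0.05 × 0.85 = 0.0072008
  garment 3: 0.556 × 0.78 × 0.44 × 0.81 × 0.21 = 0.032458
Marginal likelihood of the evidence = 0.039659.
P(garment 2 | evidence) = 0.0072008 / 0.039659 ≈ 0.182.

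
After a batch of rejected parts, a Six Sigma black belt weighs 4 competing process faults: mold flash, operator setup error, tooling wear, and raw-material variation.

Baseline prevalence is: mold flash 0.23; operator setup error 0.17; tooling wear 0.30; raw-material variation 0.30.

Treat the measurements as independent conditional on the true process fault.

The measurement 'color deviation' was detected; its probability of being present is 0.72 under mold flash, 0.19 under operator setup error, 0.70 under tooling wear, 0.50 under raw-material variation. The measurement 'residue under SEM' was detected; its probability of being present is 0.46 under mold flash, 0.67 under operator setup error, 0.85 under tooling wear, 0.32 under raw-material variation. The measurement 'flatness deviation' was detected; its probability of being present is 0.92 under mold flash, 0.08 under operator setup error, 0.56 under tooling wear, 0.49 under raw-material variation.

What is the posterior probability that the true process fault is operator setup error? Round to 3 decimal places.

0.009

Multiply each prior by the joint likelihood of the measurement pattern:
  mold flash: 0.23 × 0.72 × 0.46 × 0.92 = 0.070082
  operator setup error: 0.17 × 0.19 × 0.67 × 0.08 = 0.0017313
  tooling wear: 0.30 × 0.70 × 0.85 × 0.56 = 0.09996
  raw-material variation: 0.30 × 0.50 × 0.32 × 0.49 = 0.02352
Marginal likelihood of the evidence = 0.19529.
P(operator setup error | evidence) = 0.0017313 / 0.19529 ≈ 0.009.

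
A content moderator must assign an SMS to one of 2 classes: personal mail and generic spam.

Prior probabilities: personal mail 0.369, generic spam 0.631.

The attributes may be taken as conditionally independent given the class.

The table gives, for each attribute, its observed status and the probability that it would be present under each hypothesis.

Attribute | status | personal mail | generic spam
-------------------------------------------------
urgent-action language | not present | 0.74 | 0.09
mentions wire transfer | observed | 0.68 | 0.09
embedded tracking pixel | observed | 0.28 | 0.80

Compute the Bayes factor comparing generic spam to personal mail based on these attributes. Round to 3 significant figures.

1.32

The Bayes factor is the ratio of the joint likelihoods of the attribute pattern under the two hypotheses (using 1 − P(present | H) for each absent attribute).
  generic spam: (1 − 0.09) × 0.09 × 0.80 = 0.06552
  personal mail: (1 − 0.74) × 0.68 × 0.28 = 0.049504
Bayes factor = 0.06552 / 0.049504 ≈ 1.32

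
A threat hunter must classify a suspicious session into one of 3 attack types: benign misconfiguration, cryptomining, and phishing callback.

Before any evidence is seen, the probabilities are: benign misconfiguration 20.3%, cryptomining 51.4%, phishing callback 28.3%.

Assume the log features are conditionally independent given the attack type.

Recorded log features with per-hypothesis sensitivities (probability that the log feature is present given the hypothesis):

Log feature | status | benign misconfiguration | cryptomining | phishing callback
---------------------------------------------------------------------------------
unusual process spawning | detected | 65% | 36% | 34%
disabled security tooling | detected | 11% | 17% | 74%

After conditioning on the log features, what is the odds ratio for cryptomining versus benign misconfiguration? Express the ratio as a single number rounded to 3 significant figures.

Unnormalized posterior weight (prior times the log feature likelihoods) for each of the two hypotheses:
  cryptomining: 0.514 × 0.36 × 0.17 = 0.031457
  benign misconfiguration: 0.203 × 0.65 × 0.11 = 0.014515
Posterior odds = 0.031457 / 0.014515 ≈ 2.17.

2.17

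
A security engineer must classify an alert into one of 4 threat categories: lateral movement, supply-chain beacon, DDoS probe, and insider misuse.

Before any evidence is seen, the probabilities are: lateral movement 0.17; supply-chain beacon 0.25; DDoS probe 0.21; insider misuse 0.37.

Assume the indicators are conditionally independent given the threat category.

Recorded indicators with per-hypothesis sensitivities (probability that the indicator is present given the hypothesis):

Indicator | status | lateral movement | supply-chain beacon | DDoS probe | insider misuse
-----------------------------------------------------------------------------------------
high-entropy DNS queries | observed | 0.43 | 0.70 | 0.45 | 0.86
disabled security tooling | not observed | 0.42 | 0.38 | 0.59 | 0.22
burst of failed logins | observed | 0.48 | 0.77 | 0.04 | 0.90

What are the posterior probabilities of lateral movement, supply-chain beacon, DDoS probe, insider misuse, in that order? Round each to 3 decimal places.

For each hypothesis, the unnormalized posterior weight is prior × product of the indicator likelihoods (using 1 − P(present | H) for each absent indicator):
  lateral movement: 0.17 × 0.43 × (1 − 0.42) × 0.48 = 0.020351
  supply-chain beacon: 0.25 × 0.70 × (1 − 0.38) × 0.77 = 0.083545
  DDoS probe: 0.21 × 0.45 × (1 − 0.59) × 0.04 = 0.0015498
  insider misuse: 0.37 × 0.86 × (1 − 0.22) × 0.90 = 0.22338
Normalizing constant Z = 0.020351 + 0.083545 + 0.0015498 + 0.22338 = 0.32882.
P(lateral movement | evidence) = 0.020351 / 0.32882 ≈ 0.062
P(supply-chain beacon | evidence) = 0.083545 / 0.32882 ≈ 0.254
P(DDoS probe | evidence) = 0.0015498 / 0.32882 ≈ 0.005
P(insider misuse | evidence) = 0.22338 / 0.32882 ≈ 0.679

0.062, 0.254, 0.005, 0.679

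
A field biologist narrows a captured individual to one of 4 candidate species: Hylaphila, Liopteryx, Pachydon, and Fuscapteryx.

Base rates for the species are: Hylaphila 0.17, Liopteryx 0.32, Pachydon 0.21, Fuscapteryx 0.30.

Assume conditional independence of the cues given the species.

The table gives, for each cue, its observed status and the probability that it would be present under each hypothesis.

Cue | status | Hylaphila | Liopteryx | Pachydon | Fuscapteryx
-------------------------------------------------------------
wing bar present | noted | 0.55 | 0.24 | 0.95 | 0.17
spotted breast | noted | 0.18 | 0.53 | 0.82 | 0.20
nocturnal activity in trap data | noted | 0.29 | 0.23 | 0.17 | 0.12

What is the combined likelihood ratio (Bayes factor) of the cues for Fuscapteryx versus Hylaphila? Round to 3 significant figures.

Take the product of per-cue likelihoods under each hypothesis, then divide.
  Fuscapteryx: 0.17 × 0.20 × 0.12 = 0.00408
  Hylaphila: 0.55 × 0.18 × 0.29 = 0.02871
Bayes factor = 0.00408 / 0.02871 ≈ 0.142

0.142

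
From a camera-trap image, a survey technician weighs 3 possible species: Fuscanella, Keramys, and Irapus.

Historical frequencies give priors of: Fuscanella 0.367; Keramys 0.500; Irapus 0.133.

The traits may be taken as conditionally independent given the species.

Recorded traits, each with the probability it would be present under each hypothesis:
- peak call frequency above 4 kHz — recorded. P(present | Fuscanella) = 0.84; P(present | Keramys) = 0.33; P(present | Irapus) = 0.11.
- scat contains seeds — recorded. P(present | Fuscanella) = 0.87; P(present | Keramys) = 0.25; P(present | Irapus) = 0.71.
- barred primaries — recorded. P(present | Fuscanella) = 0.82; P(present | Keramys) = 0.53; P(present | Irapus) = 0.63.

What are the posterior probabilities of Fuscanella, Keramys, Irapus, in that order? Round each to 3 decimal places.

0.886, 0.088, 0.026

Multiply each prior by the joint likelihood of the trait pattern:
  Fuscanella: 0.367 × 0.84 × 0.87 × 0.82 = 0.21993
  Keramys: 0.500 × 0.33 × 0.25 × 0.53 = 0.021863
  Irapus: 0.133 × 0.11 × 0.71 × 0.63 = 0.006544
The unnormalized weights sum to 0.24833.
P(Fuscanella | evidence) = 0.21993 / 0.24833 ≈ 0.886
P(Keramys | evidence) = 0.021863 / 0.24833 ≈ 0.088
P(Irapus | evidence) = 0.006544 / 0.24833 ≈ 0.026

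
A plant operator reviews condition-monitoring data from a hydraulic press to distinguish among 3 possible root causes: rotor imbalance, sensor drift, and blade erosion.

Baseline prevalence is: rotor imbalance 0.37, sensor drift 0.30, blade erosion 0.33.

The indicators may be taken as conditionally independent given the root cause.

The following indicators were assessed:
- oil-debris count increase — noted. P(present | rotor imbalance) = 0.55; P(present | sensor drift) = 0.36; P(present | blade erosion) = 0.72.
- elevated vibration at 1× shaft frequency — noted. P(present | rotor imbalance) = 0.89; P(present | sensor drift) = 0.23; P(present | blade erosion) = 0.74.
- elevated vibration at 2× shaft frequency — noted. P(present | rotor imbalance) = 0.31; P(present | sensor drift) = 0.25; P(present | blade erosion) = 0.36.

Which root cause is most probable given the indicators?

blade erosion

Multiply each prior by the joint likelihood of the indicator pattern:
  rotor imbalance: 0.37 × 0.55 × 0.89 × 0.31 = 0.056146
  sensor drift: 0.30 × 0.36 × 0.23 × 0.25 = 0.00621
  blade erosion: 0.33 × 0.72 × 0.74 × 0.36 = 0.063297
The unnormalized weights sum to 0.12565.
P(rotor imbalance | evidence) ≈ 0.056146 / 0.12565 ≈ 0.447
P(sensor drift | evidence) ≈ 0.00621 / 0.12565 ≈ 0.049
P(blade erosion | evidence) ≈ 0.063297 / 0.12565 ≈ 0.504
The largest is 0.504, so blade erosion is most probable.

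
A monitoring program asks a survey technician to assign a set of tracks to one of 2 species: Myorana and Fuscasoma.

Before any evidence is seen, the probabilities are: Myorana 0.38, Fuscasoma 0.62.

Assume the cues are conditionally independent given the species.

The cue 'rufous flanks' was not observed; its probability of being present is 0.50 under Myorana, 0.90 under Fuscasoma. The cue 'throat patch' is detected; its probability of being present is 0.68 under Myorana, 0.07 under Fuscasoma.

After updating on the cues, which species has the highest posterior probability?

Multiply each prior by the joint likelihood of the cue pattern (using 1 − P(present | H) for each absent cue):
  Myorana: 0.38 × (1 − 0.50) × 0.68 = 0.1292
  Fuscasoma: 0.62 × (1 − 0.90) × 0.07 = 0.00434
Normalizing constant Z = 0.1292 + 0.00434 = 0.13354.
P(Myorana | evidence) ≈ 0.1292 / 0.13354 ≈ 0.968
P(Fuscasoma | evidence) ≈ 0.00434 / 0.13354 ≈ 0.032
The largest is 0.968, so Myorana is most probable.

Myorana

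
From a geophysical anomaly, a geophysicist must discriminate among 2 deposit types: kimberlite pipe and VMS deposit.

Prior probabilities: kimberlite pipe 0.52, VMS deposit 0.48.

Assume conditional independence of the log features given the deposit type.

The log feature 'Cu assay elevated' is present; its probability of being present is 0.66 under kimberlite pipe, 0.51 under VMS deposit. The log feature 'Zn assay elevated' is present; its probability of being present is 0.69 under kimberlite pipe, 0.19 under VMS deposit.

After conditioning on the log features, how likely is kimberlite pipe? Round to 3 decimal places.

Multiply each prior by the joint likelihood of the log feature pattern:
  kimberlite pipe: 0.52 × 0.66 × 0.69 = 0.23681
  VMS deposit: 0.48 × 0.51 × 0.19 = 0.046512
Normalizing constant Z = 0.23681 + 0.046512 = 0.28332.
P(kimberlite pipe | evidence) = 0.23681 / 0.28332 ≈ 0.836.

0.836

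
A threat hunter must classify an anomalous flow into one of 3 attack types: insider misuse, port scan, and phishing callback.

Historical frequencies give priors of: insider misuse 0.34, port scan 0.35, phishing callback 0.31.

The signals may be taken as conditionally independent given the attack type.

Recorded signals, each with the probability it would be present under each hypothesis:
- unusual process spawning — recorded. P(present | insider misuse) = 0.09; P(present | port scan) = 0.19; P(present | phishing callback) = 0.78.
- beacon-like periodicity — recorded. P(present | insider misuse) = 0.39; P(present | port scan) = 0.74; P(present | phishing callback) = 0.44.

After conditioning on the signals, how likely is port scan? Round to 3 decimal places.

0.294

By Bayes' rule with conditional independence, the unnormalized weight for each hypothesis is prior × ∏ likelihoods:
  insider misuse: 0.34 × 0.09 × 0.39 = 0.011934
  port scan: 0.35 × 0.19 × 0.74 = 0.04921
  phishing callback: 0.31 × 0.78 × 0.44 = 0.10639
Normalizing constant Z = 0.011934 + 0.04921 + 0.10639 = 0.16754.
P(port scan | evidence) = 0.04921 / 0.16754 ≈ 0.294.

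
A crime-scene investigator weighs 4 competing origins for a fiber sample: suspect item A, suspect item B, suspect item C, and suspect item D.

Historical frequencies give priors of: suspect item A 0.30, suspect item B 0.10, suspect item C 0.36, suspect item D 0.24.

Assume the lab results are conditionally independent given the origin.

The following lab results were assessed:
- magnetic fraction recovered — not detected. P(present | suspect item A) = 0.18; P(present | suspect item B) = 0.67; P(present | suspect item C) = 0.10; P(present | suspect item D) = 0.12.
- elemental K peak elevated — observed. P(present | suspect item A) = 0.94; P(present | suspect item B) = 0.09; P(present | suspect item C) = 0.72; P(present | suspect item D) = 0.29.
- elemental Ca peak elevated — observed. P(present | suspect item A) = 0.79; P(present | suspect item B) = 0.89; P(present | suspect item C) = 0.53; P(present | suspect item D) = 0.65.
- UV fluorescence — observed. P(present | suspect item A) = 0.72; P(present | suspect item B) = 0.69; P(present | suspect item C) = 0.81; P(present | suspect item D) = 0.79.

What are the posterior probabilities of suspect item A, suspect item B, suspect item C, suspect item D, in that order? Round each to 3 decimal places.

0.496, 0.007, 0.378, 0.119

By Bayes' rule with conditional independence, the unnormalized weight for each hypothesis is prior × ∏ likelihoods (using 1 − P(present | H) for each absent lab result):
  suspect item A: 0.30 × (1 − 0.18) × 0.94 × 0.79 × 0.72 = 0.13153
  suspect item B: 0.10 × (1 − 0.67) × 0.09 × 0.89 × 0.69 = 0.0018239
  suspect item C: 0.36 × (1 − 0.10) × 0.72 × 0.53 × 0.81 = 0.10015
  suspect item D: 0.24 × (1 − 0.12) × 0.29 × 0.65 × 0.79 = 0.031451
The unnormalized weights sum to 0.26495.
P(suspect item A | evidence) = 0.13153 / 0.26495 ≈ 0.496
P(suspect item B | evidence) = 0.0018239 / 0.26495 ≈ 0.007
P(suspect item C | evidence) = 0.10015 / 0.26495 ≈ 0.378
P(suspect item D | evidence) = 0.031451 / 0.26495 ≈ 0.119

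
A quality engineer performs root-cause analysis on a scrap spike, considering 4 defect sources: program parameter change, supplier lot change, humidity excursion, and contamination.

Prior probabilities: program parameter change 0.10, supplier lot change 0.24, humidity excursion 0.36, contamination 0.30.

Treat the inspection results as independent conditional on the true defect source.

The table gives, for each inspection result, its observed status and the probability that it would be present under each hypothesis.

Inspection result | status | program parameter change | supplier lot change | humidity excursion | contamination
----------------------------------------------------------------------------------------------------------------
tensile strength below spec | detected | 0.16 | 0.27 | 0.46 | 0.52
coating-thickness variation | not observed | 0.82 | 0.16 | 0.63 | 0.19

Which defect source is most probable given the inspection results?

Multiply each prior by the joint likelihood of the inspection result pattern (using 1 − P(present | H) for each absent inspection result):
  program parameter change: 0.10 × 0.16 × (1 − 0.82) = 0.00288
  supplier lot change: 0.24 × 0.27 × (1 − 0.16) = 0.054432
  humidity excursion: 0.36 × 0.46 × (1 − 0.63) = 0.061272
  contamination: 0.30 × 0.52 × (1 − 0.19) = 0.12636
Marginal likelihood of the evidence = 0.24494.
P(program parameter change | evidence) ≈ 0.00288 / 0.24494 ≈ 0.012
P(supplier lot change | evidence) ≈ 0.054432 / 0.24494 ≈ 0.222
P(humidity excursion | evidence) ≈ 0.061272 / 0.24494 ≈ 0.250
P(contamination | evidence) ≈ 0.12636 / 0.24494 ≈ 0.516
The largest is 0.516, so contamination is most probable.

contamination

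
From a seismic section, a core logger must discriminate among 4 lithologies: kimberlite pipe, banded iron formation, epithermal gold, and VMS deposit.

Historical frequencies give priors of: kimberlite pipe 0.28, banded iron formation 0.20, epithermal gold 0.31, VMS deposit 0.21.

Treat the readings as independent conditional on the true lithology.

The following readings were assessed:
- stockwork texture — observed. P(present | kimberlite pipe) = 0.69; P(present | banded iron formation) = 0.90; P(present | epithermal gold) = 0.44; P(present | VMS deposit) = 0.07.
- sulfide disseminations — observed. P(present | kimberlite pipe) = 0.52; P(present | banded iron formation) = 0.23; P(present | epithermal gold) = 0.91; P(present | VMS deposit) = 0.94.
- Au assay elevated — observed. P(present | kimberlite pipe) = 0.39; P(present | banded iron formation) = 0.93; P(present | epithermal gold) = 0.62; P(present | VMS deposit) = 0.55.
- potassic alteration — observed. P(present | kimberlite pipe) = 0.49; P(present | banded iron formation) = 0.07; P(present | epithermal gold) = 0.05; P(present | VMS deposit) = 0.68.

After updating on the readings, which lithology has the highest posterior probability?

Multiply each prior by the joint likelihood of the reading pattern:
  kimberlite pipe: 0.28 × 0.69 × 0.52 × 0.39 × 0.49 = 0.019199
  banded iron formation: 0.20 × 0.90 × 0.23 × 0.93 × 0.07 = 0.0026951
  epithermal gold: 0.31 × 0.44 × 0.91 × 0.62 × 0.05 = 0.0038478
  VMS deposit: 0.21 × 0.07 × 0.94 × 0.55 × 0.68 = 0.0051679
The unnormalized weights sum to 0.03091.
P(kimberlite pipe | evidence) ≈ 0.019199 / 0.03091 ≈ 0.621
P(banded iron formation | evidence) ≈ 0.0026951 / 0.03091 ≈ 0.087
P(epithermal gold | evidence) ≈ 0.0038478 / 0.03091 ≈ 0.124
P(VMS deposit | evidence) ≈ 0.0051679 / 0.03091 ≈ 0.167
The largest is 0.621, so kimberlite pipe is most probable.

kimberlite pipe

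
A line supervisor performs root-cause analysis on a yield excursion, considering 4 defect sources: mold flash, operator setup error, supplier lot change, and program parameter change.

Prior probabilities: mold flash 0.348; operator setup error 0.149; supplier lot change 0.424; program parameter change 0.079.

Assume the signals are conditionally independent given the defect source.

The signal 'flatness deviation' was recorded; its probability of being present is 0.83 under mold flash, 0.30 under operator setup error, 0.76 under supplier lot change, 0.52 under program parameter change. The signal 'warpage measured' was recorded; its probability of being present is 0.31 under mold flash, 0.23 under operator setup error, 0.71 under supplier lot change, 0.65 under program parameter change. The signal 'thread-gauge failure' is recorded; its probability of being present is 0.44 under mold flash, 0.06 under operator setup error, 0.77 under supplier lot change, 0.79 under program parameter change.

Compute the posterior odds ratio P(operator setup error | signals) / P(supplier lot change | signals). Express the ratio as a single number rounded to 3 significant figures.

The normalizing constant cancels in an odds ratio, so compute prior × likelihood for the two hypotheses only:
  operator setup error: 0.149 × 0.30 × 0.23 × 0.06 = 0.00061686
  supplier lot change: 0.424 × 0.76 × 0.71 × 0.77 = 0.17617
Odds(operator setup error : supplier lot change) = 0.00061686 / 0.17617 ≈ 0.00350.

0.00350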